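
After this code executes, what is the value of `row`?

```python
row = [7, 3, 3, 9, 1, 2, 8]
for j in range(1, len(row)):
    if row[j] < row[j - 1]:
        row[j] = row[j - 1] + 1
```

j=1: 3<7, row[1] = 7+1 = 8 → [7, 8, 3, 9, 1, 2, 8]
j=2: 3<8, row[2] = 8+1 = 9 → [7, 8, 9, 9, 1, 2, 8]
j=3: 9>=9, unchanged → [7, 8, 9, 9, 1, 2, 8]
j=4: 1<9, row[4] = 9+1 = 10 → [7, 8, 9, 9, 10, 2, 8]
j=5: 2<10, row[5] = 10+1 = 11 → [7, 8, 9, 9, 10, 11, 8]
j=6: 8<11, row[6] = 11+1 = 12 → [7, 8, 9, 9, 10, 11, 12]

[7, 8, 9, 9, 10, 11, 12]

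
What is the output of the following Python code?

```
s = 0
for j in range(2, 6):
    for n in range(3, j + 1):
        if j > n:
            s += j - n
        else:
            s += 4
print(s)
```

j=3,n=3: not 3>3, s = 0+4 = 4
j=4,n=3: 4>3, s = 4+1 = 5
j=4,n=4: not 4>4, s = 5+4 = 9
j=5,n=3: 5>3, s = 9+2 = 11
j=5,n=4: 5>4, s = 11+1 = 12
j=5,n=5: not 5>5, s = 12+4 = 16

16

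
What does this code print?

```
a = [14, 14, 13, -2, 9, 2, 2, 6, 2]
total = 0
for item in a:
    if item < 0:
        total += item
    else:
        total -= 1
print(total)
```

-10

item=14: not <0, total = 0-1 = -1
item=14: not <0, total = (-1)-1 = -2
item=13: not <0, total = (-2)-1 = -3
item=-2: <0, total = (-3)+(-2) = -5
item=9: not <0, total = (-5)-1 = -6
item=2: not <0, total = (-6)-1 = -7
item=2: not <0, total = (-7)-1 = -8
item=6: not <0, total = (-8)-1 = -9
item=2: not <0, total = (-9)-1 = -10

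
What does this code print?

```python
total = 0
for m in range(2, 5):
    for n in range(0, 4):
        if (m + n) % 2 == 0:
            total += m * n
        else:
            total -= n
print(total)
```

14

m=2,n=0: even sum, total = 0+0 = 0
m=2,n=1: odd sum, total = 0-1 = -1
m=2,n=2: even sum, total = (-1)+4 = 3
m=2,n=3: odd sum, total = 3-3 = 0
m=3,n=0: odd sum, total = 0-0 = 0
m=3,n=1: even sum, total = 0+3 = 3
m=3,n=2: odd sum, total = 3-2 = 1
m=3,n=3: even sum, total = 1+9 = 10
m=4,n=0: even sum, total = 10+0 = 10
m=4,n=1: odd sum, total = 10-1 = 9
m=4,n=2: even sum, total = 9+8 = 17
m=4,n=3: odd sum, total = 17-3 = 14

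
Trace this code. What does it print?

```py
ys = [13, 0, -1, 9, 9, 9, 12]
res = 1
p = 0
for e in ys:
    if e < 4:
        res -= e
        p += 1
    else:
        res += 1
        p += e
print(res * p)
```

378

e=13: not <4, res = 1+1 = 2; p=13
e=0: <4, res = 2-0 = 2; p=14
e=-1: <4, res = 2-(-1) = 3; p=15
e=9: not <4, res = 3+1 = 4; p=24
e=9: not <4, res = 4+1 = 5; p=33
e=9: not <4, res = 5+1 = 6; p=42
e=12: not <4, res = 6+1 = 7; p=54
res*p = 7*54 = 378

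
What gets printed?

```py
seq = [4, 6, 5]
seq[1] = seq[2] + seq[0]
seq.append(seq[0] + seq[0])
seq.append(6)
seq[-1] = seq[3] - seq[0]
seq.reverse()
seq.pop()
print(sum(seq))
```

seq[1] = seq[2]+seq[0] = 5+4 = 9 → [4, 9, 5]
append seq[0]+seq[0] = 4+4 = 8 → [4, 9, 5, 8]
append 6 → [4, 9, 5, 8, 6]
seq[-1] = seq[3]-seq[0] = 8-4 = 4 → [4, 9, 5, 8, 4]
reverse → [4, 8, 5, 9, 4]
pop() removes 4 → [4, 8, 5, 9]
sum = 26

26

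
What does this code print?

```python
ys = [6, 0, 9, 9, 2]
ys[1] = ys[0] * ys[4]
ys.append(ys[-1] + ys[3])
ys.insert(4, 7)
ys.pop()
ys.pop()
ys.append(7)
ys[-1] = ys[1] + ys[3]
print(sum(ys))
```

ys[1] = ys[0]*ys[4] = 6*2 = 12 → [6, 12, 9, 9, 2]
append ys[-1]+ys[3] = 2+9 = 11 → [6, 12, 9, 9, 2, 11]
insert 7 at 4 → [6, 12, 9, 9, 7, 2, 11]
pop() removes 11 → [6, 12, 9, 9, 7, 2]
pop() removes 2 → [6, 12, 9, 9, 7]
append 7 → [6, 12, 9, 9, 7, 7]
ys[-1] = ys[1]+ys[3] = 12+9 = 21 → [6, 12, 9, 9, 7, 21]
sum = 64

64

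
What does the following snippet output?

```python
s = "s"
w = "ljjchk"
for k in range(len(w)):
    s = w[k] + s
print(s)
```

khcjjls

k=0: prepend 'l' → 'ls'
k=1: prepend 'j' → 'jls'
k=2: prepend 'j' → 'jjls'
k=3: prepend 'c' → 'cjjls'
k=4: prepend 'h' → 'hcjjls'
k=5: prepend 'k' → 'khcjjls'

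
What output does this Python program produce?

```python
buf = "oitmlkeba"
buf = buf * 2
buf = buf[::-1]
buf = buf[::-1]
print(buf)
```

repeat ×2 → 'oitmlkebaoitmlkeba'
reverse → 'abeklmtioabeklmtio'
reverse → 'oitmlkebaoitmlkeba'

oitmlkebaoitmlkeba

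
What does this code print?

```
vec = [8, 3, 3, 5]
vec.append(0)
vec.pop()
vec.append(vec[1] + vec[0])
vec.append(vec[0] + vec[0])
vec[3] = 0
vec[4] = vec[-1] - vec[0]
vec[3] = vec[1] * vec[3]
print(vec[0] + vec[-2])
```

16

append 0 → [8, 3, 3, 5, 0]
pop() removes 0 → [8, 3, 3, 5]
append vec[1]+vec[0] = 3+8 = 11 → [8, 3, 3, 5, 11]
append vec[0]+vec[0] = 8+8 = 16 → [8, 3, 3, 5, 11, 16]
vec[3] = 0 → [8, 3, 3, 0, 11, 16]
vec[4] = vec[-1]-vec[0] = 16-8 = 8 → [8, 3, 3, 0, 8, 16]
vec[3] = vec[1]*vec[3] = 3*0 = 0 → [8, 3, 3, 0, 8, 16]
vec[0]+vec[-2] = 8+8 = 16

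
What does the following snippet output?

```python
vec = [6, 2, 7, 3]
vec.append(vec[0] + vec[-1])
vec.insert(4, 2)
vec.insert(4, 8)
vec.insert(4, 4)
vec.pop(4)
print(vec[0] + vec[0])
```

append vec[0]+vec[-1] = 6+3 = 9 → [6, 2, 7, 3, 9]
insert 2 at 4 → [6, 2, 7, 3, 2, 9]
insert 8 at 4 → [6, 2, 7, 3, 8, 2, 9]
insert 4 at 4 → [6, 2, 7, 3, 4, 8, 2, 9]
pop(4) removes 4 → [6, 2, 7, 3, 8, 2, 9]
vec[0]+vec[0] = 6+6 = 12

12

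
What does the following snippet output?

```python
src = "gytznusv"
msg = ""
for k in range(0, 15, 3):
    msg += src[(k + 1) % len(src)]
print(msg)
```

k=0: add src[1]='y' → 'y'
k=3: add src[4]='n' → 'yn'
k=6: add src[7]='v' → 'ynv'
k=9: add src[2]='t' → 'ynvt'
k=12: add src[5]='u' → 'ynvtu'

ynvtu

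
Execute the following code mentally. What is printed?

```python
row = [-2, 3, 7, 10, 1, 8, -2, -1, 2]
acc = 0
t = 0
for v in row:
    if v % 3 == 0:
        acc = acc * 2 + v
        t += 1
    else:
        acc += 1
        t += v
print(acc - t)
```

-12

v=-2: not %3==0, acc = 0+1 = 1; t=-2
v=3: %3==0, acc = 1*2+3 = 5; t=-1
v=7: not %3==0, acc = 5+1 = 6; t=6
v=10: not %3==0, acc = 6+1 = 7; t=16
v=1: not %3==0, acc = 7+1 = 8; t=17
v=8: not %3==0, acc = 8+1 = 9; t=25
v=-2: not %3==0, acc = 9+1 = 10; t=23
v=-1: not %3==0, acc = 10+1 = 11; t=22
v=2: not %3==0, acc = 11+1 = 12; t=24
acc-t = 12-24 = -12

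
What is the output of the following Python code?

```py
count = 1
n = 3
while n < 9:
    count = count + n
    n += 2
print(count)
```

16

n=3: count = 1+3 = 4
n=5: count = 4+5 = 9
n=7: count = 9+7 = 16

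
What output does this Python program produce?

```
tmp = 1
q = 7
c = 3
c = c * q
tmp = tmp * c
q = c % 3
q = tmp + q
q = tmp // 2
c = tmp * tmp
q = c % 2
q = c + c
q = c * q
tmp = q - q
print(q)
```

c = 3*7 = 21
tmp = 1*21 = 21
q = 21%3 = 0
q = 21+0 = 21
q = 21//2 = 10
c = 21*21 = 441
q = 441%2 = 1
q = 441+441 = 882
q = 441*882 = 388962
tmp = 388962-388962 = 0

388962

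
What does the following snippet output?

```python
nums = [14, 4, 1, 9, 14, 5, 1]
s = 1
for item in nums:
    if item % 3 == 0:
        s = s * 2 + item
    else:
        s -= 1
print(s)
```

item=14: not %3==0, s = 1-1 = 0
item=4: not %3==0, s = 0-1 = -1
item=1: not %3==0, s = (-1)-1 = -2
item=9: %3==0, s = (-2)*2+9 = 5
item=14: not %3==0, s = 5-1 = 4
item=5: not %3==0, s = 4-1 = 3
item=1: not %3==0, s = 3-1 = 2

2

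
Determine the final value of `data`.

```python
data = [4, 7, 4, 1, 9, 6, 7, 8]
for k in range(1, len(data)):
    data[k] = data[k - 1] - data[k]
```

k=1: data[1] = 4-7 = -3 → [4, -3, 4, 1, 9, 6, 7, 8]
k=2: data[2] = (-3)-4 = -7 → [4, -3, -7, 1, 9, 6, 7, 8]
k=3: data[3] = (-7)-1 = -8 → [4, -3, -7, -8, 9, 6, 7, 8]
k=4: data[4] = (-8)-9 = -17 → [4, -3, -7, -8, -17, 6, 7, 8]
k=5: data[5] = (-17)-6 = -23 → [4, -3, -7, -8, -17, -23, 7, 8]
k=6: data[6] = (-23)-7 = -30 → [4, -3, -7, -8, -17, -23, -30, 8]
k=7: data[7] = (-30)-8 = -38 → [4, -3, -7, -8, -17, -23, -30, -38]

[4, -3, -7, -8, -17, -23, -30, -38]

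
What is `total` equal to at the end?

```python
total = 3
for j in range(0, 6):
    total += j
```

18

j=0: total = 3+0 = 3
j=1: total = 3+1 = 4
j=2: total = 4+2 = 6
j=3: total = 6+3 = 9
j=4: total = 9+4 = 13
j=5: total = 13+5 = 18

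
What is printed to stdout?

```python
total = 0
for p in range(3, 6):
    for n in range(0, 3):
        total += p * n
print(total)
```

36

p=3,n=0: total = 0+0 = 0
p=3,n=1: total = 0+3 = 3
p=3,n=2: total = 3+6 = 9
p=4,n=0: total = 9+0 = 9
p=4,n=1: total = 9+4 = 13
p=4,n=2: total = 13+8 = 21
p=5,n=0: total = 21+0 = 21
p=5,n=1: total = 21+5 = 26
p=5,n=2: total = 26+10 = 36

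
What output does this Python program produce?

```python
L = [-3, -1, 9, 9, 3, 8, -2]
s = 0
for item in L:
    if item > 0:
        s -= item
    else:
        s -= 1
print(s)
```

item=-3: not >0, s = 0-1 = -1
item=-1: not >0, s = (-1)-1 = -2
item=9: >0, s = (-2)-9 = -11
item=9: >0, s = (-11)-9 = -20
item=3: >0, s = (-20)-3 = -23
item=8: >0, s = (-23)-8 = -31
item=-2: not >0, s = (-31)-1 = -32

-32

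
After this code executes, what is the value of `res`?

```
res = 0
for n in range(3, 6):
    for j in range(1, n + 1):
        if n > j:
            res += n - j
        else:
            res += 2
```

25

n=3,j=1: 3>1, res = 0+2 = 2
n=3,j=2: 3>2, res = 2+1 = 3
n=3,j=3: not 3>3, res = 3+2 = 5
n=4,j=1: 4>1, res = 5+3 = 8
n=4,j=2: 4>2, res = 8+2 = 10
n=4,j=3: 4>3, res = 10+1 = 11
n=4,j=4: not 4>4, res = 11+2 = 13
n=5,j=1: 5>1, res = 13+4 = 17
n=5,j=2: 5>2, res = 17+3 = 20
n=5,j=3: 5>3, res = 20+2 = 22
n=5,j=4: 5>4, res = 22+1 = 23
n=5,j=5: not 5>5, res = 23+2 = 25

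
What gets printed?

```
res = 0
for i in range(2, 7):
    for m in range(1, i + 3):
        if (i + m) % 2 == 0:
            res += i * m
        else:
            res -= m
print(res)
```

i=2,m=1: odd sum, res = 0-1 = -1
i=2,m=2: even sum, res = (-1)+4 = 3
i=2,m=3: odd sum, res = 3-3 = 0
i=2,m=4: even sum, res = 0+8 = 8
i=3,m=1: even sum, res = 8+3 = 11
i=3,m=2: odd sum, res = 11-2 = 9
i=3,m=3: even sum, res = 9+9 = 18
i=3,m=4: odd sum, res = 18-4 = 14
i=3,m=5: even sum, res = 14+15 = 29
i=4,m=1: odd sum, res = 29-1 = 28
i=4,m=2: even sum, res = 28+8 = 36
i=4,m=3: odd sum, res = 36-3 = 33
i=4,m=4: even sum, res = 33+16 = 49
i=4,m=5: odd sum, res = 49-5 = 44
i=4,m=6: even sum, res = 44+24 = 68
i=5,m=1: even sum, res = 68+5 = 73
i=5,m=2: odd sum, res = 73-2 = 71
i=5,m=3: even sum, res = 71+15 = 86
i=5,m=4: odd sum, res = 86-4 = 82
i=5,m=5: even sum, res = 82+25 = 107
i=5,m=6: odd sum, res = 107-6 = 101
i=5,m=7: even sum, res = 101+35 = 136
i=6,m=1: odd sum, res = 136-1 = 135
i=6,m=2: even sum, res = 135+12 = 147
i=6,m=3: odd sum, res = 147-3 = 144
i=6,m=4: even sum, res = 144+24 = 168
i=6,m=5: odd sum, res = 168-5 = 163
i=6,m=6: even sum, res = 163+36 = 199
i=6,m=7: odd sum, res = 199-7 = 192
i=6,m=8: even sum, res = 192+48 = 240

240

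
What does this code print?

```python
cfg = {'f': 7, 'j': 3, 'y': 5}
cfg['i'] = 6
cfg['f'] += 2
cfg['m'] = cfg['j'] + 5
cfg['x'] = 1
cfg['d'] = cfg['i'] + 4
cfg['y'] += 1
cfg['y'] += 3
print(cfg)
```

cfg['i'] = 6 → {'f': 7, 'j': 3, 'y': 5, 'i': 6}
cfg['f'] = 7+2 = 9 → {'f': 9, 'j': 3, 'y': 5, 'i': 6}
cfg['m'] = cfg['j']+5 = 8 → {'f': 9, 'j': 3, 'y': 5, 'i': 6, 'm': 8}
cfg['x'] = 1 → {'f': 9, 'j': 3, 'y': 5, 'i': 6, 'm': 8, 'x': 1}
cfg['d'] = cfg['i']+4 = 10 → {'f': 9, 'j': 3, 'y': 5, 'i': 6, 'm': 8, 'x': 1, 'd': 10}
cfg['y'] = 5+1 = 6 → {'f': 9, 'j': 3, 'y': 6, 'i': 6, 'm': 8, 'x': 1, 'd': 10}
cfg['y'] = 6+3 = 9 → {'f': 9, 'j': 3, 'y': 9, 'i': 6, 'm': 8, 'x': 1, 'd': 10}

{'f': 9, 'j': 3, 'y': 9, 'i': 6, 'm': 8, 'x': 1, 'd': 10}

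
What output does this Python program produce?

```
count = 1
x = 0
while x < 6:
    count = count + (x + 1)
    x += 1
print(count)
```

22

x=0: count = 1+1 = 2
x=1: count = 2+2 = 4
x=2: count = 4+3 = 7
x=3: count = 7+4 = 11
x=4: count = 11+5 = 16
x=5: count = 16+6 = 22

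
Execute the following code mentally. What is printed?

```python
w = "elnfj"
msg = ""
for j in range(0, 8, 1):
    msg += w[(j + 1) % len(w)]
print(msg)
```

lnfjelnf

j=0: add w[1]='l' → 'l'
j=1: add w[2]='n' → 'ln'
j=2: add w[3]='f' → 'lnf'
j=3: add w[4]='j' → 'lnfj'
j=4: add w[0]='e' → 'lnfje'
j=5: add w[1]='l' → 'lnfjel'
j=6: add w[2]='n' → 'lnfjeln'
j=7: add w[3]='f' → 'lnfjelnf'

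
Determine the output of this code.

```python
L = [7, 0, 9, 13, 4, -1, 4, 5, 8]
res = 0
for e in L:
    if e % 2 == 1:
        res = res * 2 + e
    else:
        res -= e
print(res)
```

e=7: odd, res = 0*2+7 = 7
e=0: not odd, res = 7-0 = 7
e=9: odd, res = 7*2+9 = 23
e=13: odd, res = 23*2+13 = 59
e=4: not odd, res = 59-4 = 55
e=-1: odd, res = 55*2+(-1) = 109
e=4: not odd, res = 109-4 = 105
e=5: odd, res = 105*2+5 = 215
e=8: not odd, res = 215-8 = 207

207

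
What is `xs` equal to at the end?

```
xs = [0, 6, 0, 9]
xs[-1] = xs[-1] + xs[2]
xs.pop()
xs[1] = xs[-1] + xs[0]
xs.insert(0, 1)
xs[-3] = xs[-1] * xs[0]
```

[1, 0, 0, 0]

xs[-1] = xs[-1]+xs[2] = 9+0 = 9 → [0, 6, 0, 9]
pop() removes 9 → [0, 6, 0]
xs[1] = xs[-1]+xs[0] = 0+0 = 0 → [0, 0, 0]
insert 1 at 0 → [1, 0, 0, 0]
xs[-3] = xs[-1]*xs[0] = 0*1 = 0 → [1, 0, 0, 0]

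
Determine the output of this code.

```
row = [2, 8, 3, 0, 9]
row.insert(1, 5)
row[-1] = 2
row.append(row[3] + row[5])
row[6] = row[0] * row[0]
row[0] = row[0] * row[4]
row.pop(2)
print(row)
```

insert 5 at 1 → [2, 5, 8, 3, 0, 9]
row[-1] = 2 → [2, 5, 8, 3, 0, 2]
append row[3]+row[5] = 3+2 = 5 → [2, 5, 8, 3, 0, 2, 5]
row[6] = row[0]*row[0] = 2*2 = 4 → [2, 5, 8, 3, 0, 2, 4]
row[0] = row[0]*row[4] = 2*0 = 0 → [0, 5, 8, 3, 0, 2, 4]
pop(2) removes 8 → [0, 5, 3, 0, 2, 4]

[0, 5, 3, 0, 2, 4]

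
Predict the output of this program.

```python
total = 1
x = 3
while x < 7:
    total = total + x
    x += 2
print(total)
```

9

x=3: total = 1+3 = 4
x=5: total = 4+5 = 9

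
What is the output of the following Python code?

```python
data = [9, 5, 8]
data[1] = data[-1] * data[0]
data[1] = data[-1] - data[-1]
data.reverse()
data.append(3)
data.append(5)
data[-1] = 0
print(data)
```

[8, 0, 9, 3, 0]

data[1] = data[-1]*data[0] = 8*9 = 72 → [9, 72, 8]
data[1] = data[-1]-data[-1] = 8-8 = 0 → [9, 0, 8]
reverse → [8, 0, 9]
append 3 → [8, 0, 9, 3]
append 5 → [8, 0, 9, 3, 5]
data[-1] = 0 → [8, 0, 9, 3, 0]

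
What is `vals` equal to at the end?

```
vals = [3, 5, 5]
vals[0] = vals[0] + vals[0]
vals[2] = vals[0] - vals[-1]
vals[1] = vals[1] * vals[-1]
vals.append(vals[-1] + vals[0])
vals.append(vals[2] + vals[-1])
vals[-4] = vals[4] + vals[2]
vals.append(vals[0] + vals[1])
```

vals[0] = vals[0]+vals[0] = 3+3 = 6 → [6, 5, 5]
vals[2] = vals[0]-vals[-1] = 6-5 = 1 → [6, 5, 1]
vals[1] = vals[1]*vals[-1] = 5*1 = 5 → [6, 5, 1]
append vals[-1]+vals[0] = 1+6 = 7 → [6, 5, 1, 7]
append vals[2]+vals[-1] = 1+7 = 8 → [6, 5, 1, 7, 8]
vals[-4] = vals[4]+vals[2] = 8+1 = 9 → [6, 9, 1, 7, 8]
append vals[0]+vals[1] = 6+9 = 15 → [6, 9, 1, 7, 8, 15]

[6, 9, 1, 7, 8, 15]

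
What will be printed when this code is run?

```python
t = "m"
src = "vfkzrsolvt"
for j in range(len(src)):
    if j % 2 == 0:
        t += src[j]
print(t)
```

j=0: add 'v' → 'mv'
j=1: skip
j=2: add 'k' → 'mvk'
j=3: skip
j=4: add 'r' → 'mvkr'
j=5: skip
j=6: add 'o' → 'mvkro'
j=7: skip
j=8: add 'v' → 'mvkrov'
j=9: skip

mvkrov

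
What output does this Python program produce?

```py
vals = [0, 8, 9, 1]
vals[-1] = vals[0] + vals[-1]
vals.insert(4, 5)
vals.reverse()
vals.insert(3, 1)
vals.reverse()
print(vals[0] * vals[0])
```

0

vals[-1] = vals[0]+vals[-1] = 0+1 = 1 → [0, 8, 9, 1]
insert 5 at 4 → [0, 8, 9, 1, 5]
reverse → [5, 1, 9, 8, 0]
insert 1 at 3 → [5, 1, 9, 1, 8, 0]
reverse → [0, 8, 1, 9, 1, 5]
vals[0]*vals[0] = 0*0 = 0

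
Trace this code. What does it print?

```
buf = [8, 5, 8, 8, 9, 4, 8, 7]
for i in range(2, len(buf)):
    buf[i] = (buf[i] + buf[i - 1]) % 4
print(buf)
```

[8, 5, 1, 1, 2, 2, 2, 1]

i=2: buf[2] = (8+5)%4 = 1 → [8, 5, 1, 8, 9, 4, 8, 7]
i=3: buf[3] = (8+1)%4 = 1 → [8, 5, 1, 1, 9, 4, 8, 7]
i=4: buf[4] = (9+1)%4 = 2 → [8, 5, 1, 1, 2, 4, 8, 7]
i=5: buf[5] = (4+2)%4 = 2 → [8, 5, 1, 1, 2, 2, 8, 7]
i=6: buf[6] = (8+2)%4 = 2 → [8, 5, 1, 1, 2, 2, 2, 7]
i=7: buf[7] = (7+2)%4 = 1 → [8, 5, 1, 1, 2, 2, 2, 1]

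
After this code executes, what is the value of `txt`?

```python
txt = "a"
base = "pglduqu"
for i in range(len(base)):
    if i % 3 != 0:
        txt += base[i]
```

'agluq'

i=0: skip
i=1: add 'g' → 'ag'
i=2: add 'l' → 'agl'
i=3: skip
i=4: add 'u' → 'aglu'
i=5: add 'q' → 'agluq'
i=6: skip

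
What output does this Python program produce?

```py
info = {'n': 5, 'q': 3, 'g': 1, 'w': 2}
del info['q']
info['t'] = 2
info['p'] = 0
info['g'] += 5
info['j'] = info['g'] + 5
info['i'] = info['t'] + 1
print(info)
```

{'n': 5, 'g': 6, 'w': 2, 't': 2, 'p': 0, 'j': 11, 'i': 3}

del 'q' → {'n': 5, 'g': 1, 'w': 2}
info['t'] = 2 → {'n': 5, 'g': 1, 'w': 2, 't': 2}
info['p'] = 0 → {'n': 5, 'g': 1, 'w': 2, 't': 2, 'p': 0}
info['g'] = 1+5 = 6 → {'n': 5, 'g': 6, 'w': 2, 't': 2, 'p': 0}
info['j'] = info['g']+5 = 11 → {'n': 5, 'g': 6, 'w': 2, 't': 2, 'p': 0, 'j': 11}
info['i'] = info['t']+1 = 3 → {'n': 5, 'g': 6, 'w': 2, 't': 2, 'p': 0, 'j': 11, 'i': 3}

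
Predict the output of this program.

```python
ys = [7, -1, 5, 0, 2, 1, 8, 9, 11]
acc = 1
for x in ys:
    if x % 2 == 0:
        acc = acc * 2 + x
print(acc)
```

x=7: not even
x=-1: not even
x=5: not even
x=0: even, acc = 1*2+0 = 2
x=2: even, acc = 2*2+2 = 6
x=1: not even
x=8: even, acc = 6*2+8 = 20
x=9: not even
x=11: not even

20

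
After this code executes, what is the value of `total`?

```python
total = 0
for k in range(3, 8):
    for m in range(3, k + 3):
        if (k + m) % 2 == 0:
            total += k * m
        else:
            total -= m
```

k=3,m=3: even sum, total = 0+9 = 9
k=3,m=4: odd sum, total = 9-4 = 5
k=3,m=5: even sum, total = 5+15 = 20
k=4,m=3: odd sum, total = 20-3 = 17
k=4,m=4: even sum, total = 17+16 = 33
k=4,m=5: odd sum, total = 33-5 = 28
k=4,m=6: even sum, total = 28+24 = 52
k=5,m=3: even sum, total = 52+15 = 67
k=5,m=4: odd sum, total = 67-4 = 63
k=5,m=5: even sum, total = 63+25 = 88
k=5,m=6: odd sum, total = 88-6 = 82
k=5,m=7: even sum, total = 82+35 = 117
k=6,m=3: odd sum, total = 117-3 = 114
k=6,m=4: even sum, total = 114+24 = 138
k=6,m=5: odd sum, total = 138-5 = 133
k=6,m=6: even sum, total = 133+36 = 169
k=6,m=7: odd sum, total = 169-7 = 162
k=6,m=8: even sum, total = 162+48 = 210
k=7,m=3: even sum, total = 210+21 = 231
k=7,m=4: odd sum, total = 231-4 = 227
k=7,m=5: even sum, total = 227+35 = 262
k=7,m=6: odd sum, total = 262-6 = 256
k=7,m=7: even sum, total = 256+49 = 305
k=7,m=8: odd sum, total = 305-8 = 297
k=7,m=9: even sum, total = 297+63 = 360

360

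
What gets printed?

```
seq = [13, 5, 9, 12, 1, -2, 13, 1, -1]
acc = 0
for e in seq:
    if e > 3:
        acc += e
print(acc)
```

52

e=13: >3, acc = 0+13 = 13
e=5: >3, acc = 13+5 = 18
e=9: >3, acc = 18+9 = 27
e=12: >3, acc = 27+12 = 39
e=1: not >3
e=-2: not >3
e=13: >3, acc = 39+13 = 52
e=1: not >3
e=-1: not >3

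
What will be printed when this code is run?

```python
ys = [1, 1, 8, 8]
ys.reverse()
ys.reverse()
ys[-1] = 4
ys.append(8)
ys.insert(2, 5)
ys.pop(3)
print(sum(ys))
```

19

reverse → [8, 8, 1, 1]
reverse → [1, 1, 8, 8]
ys[-1] = 4 → [1, 1, 8, 4]
append 8 → [1, 1, 8, 4, 8]
insert 5 at 2 → [1, 1, 5, 8, 4, 8]
pop(3) removes 8 → [1, 1, 5, 4, 8]
sum = 19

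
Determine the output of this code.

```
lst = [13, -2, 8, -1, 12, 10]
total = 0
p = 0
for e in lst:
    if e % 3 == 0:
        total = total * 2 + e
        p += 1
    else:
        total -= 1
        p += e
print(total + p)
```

32

e=13: not %3==0, total = 0-1 = -1; p=13
e=-2: not %3==0, total = (-1)-1 = -2; p=11
e=8: not %3==0, total = (-2)-1 = -3; p=19
e=-1: not %3==0, total = (-3)-1 = -4; p=18
e=12: %3==0, total = (-4)*2+12 = 4; p=19
e=10: not %3==0, total = 4-1 = 3; p=29
total+p = 3+29 = 32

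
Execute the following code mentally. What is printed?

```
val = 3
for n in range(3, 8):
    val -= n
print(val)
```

n=3: val = 3-3 = 0
n=4: val = 0-4 = -4
n=5: val = (-4)-5 = -9
n=6: val = (-9)-6 = -15
n=7: val = (-15)-7 = -22

-22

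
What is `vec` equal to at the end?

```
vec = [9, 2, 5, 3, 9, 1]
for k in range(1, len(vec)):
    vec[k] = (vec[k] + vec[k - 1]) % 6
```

k=1: vec[1] = (2+9)%6 = 5 → [9, 5, 5, 3, 9, 1]
k=2: vec[2] = (5+5)%6 = 4 → [9, 5, 4, 3, 9, 1]
k=3: vec[3] = (3+4)%6 = 1 → [9, 5, 4, 1, 9, 1]
k=4: vec[4] = (9+1)%6 = 4 → [9, 5, 4, 1, 4, 1]
k=5: vec[5] = (1+4)%6 = 5 → [9, 5, 4, 1, 4, 5]

[9, 5, 4, 1, 4, 5]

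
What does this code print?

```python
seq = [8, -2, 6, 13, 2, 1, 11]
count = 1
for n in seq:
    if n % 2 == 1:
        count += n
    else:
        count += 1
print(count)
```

30

n=8: not odd, count = 1+1 = 2
n=-2: not odd, count = 2+1 = 3
n=6: not odd, count = 3+1 = 4
n=13: odd, count = 4+13 = 17
n=2: not odd, count = 17+1 = 18
n=1: odd, count = 18+1 = 19
n=11: odd, count = 19+11 = 30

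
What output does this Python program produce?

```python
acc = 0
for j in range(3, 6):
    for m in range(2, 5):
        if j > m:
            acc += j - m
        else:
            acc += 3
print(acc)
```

19

j=3,m=2: 3>2, acc = 0+1 = 1
j=3,m=3: not 3>3, acc = 1+3 = 4
j=3,m=4: not 3>4, acc = 4+3 = 7
j=4,m=2: 4>2, acc = 7+2 = 9
j=4,m=3: 4>3, acc = 9+1 = 10
j=4,m=4: not 4>4, acc = 10+3 = 13
j=5,m=2: 5>2, acc = 13+3 = 16
j=5,m=3: 5>3, acc = 16+2 = 18
j=5,m=4: 5>4, acc = 18+1 = 19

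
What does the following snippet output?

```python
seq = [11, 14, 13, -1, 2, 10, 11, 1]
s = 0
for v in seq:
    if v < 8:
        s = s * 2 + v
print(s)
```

v=11: not <8
v=14: not <8
v=13: not <8
v=-1: <8, s = 0*2+(-1) = -1
v=2: <8, s = (-1)*2+2 = 0
v=10: not <8
v=11: not <8
v=1: <8, s = 0*2+1 = 1

1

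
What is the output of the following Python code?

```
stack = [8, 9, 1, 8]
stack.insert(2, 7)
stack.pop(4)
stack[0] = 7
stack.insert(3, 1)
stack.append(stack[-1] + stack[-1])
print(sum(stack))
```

27

insert 7 at 2 → [8, 9, 7, 1, 8]
pop(4) removes 8 → [8, 9, 7, 1]
stack[0] = 7 → [7, 9, 7, 1]
insert 1 at 3 → [7, 9, 7, 1, 1]
append stack[-1]+stack[-1] = 1+1 = 2 → [7, 9, 7, 1, 1, 2]
sum = 27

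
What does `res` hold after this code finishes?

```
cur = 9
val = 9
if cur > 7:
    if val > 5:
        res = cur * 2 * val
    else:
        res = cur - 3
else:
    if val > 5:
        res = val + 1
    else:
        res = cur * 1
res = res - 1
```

cur=9, val=9
cur > 7 is True; val > 5 is True
→ res = cur * 2 * val = 162
res = 162-1 = 161

161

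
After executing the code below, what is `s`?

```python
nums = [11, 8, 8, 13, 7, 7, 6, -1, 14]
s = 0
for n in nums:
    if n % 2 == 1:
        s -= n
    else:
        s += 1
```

-33

n=11: odd, s = 0-11 = -11
n=8: not odd, s = (-11)+1 = -10
n=8: not odd, s = (-10)+1 = -9
n=13: odd, s = (-9)-13 = -22
n=7: odd, s = (-22)-7 = -29
n=7: odd, s = (-29)-7 = -36
n=6: not odd, s = (-36)+1 = -35
n=-1: odd, s = (-35)-(-1) = -34
n=14: not odd, s = (-34)+1 = -33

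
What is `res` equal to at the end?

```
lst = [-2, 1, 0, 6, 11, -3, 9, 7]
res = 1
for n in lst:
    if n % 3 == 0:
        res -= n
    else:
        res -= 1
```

-15

n=-2: not %3==0, res = 1-1 = 0
n=1: not %3==0, res = 0-1 = -1
n=0: %3==0, res = (-1)-0 = -1
n=6: %3==0, res = (-1)-6 = -7
n=11: not %3==0, res = (-7)-1 = -8
n=-3: %3==0, res = (-8)-(-3) = -5
n=9: %3==0, res = (-5)-9 = -14
n=7: not %3==0, res = (-14)-1 = -15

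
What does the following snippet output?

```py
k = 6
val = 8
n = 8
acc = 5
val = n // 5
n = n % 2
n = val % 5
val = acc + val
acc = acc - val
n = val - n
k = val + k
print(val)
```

val = 8//5 = 1
n = 8%2 = 0
n = 1%5 = 1
val = 5+1 = 6
acc = 5-6 = -1
n = 6-1 = 5
k = 6+6 = 12

6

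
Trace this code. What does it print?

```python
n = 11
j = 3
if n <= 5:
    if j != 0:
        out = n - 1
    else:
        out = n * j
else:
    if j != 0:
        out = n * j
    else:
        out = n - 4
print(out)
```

33

n=11, j=3
n <= 5 is False; j != 0 is True
→ out = n * j = 33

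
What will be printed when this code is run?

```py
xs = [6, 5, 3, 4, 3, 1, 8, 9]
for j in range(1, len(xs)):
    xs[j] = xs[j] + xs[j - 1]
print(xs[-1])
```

j=1: xs[1] = 5+6 = 11 → [6, 11, 3, 4, 3, 1, 8, 9]
j=2: xs[2] = 3+11 = 14 → [6, 11, 14, 4, 3, 1, 8, 9]
j=3: xs[3] = 4+14 = 18 → [6, 11, 14, 18, 3, 1, 8, 9]
j=4: xs[4] = 3+18 = 21 → [6, 11, 14, 18, 21, 1, 8, 9]
j=5: xs[5] = 1+21 = 22 → [6, 11, 14, 18, 21, 22, 8, 9]
j=6: xs[6] = 8+22 = 30 → [6, 11, 14, 18, 21, 22, 30, 9]
j=7: xs[7] = 9+30 = 39 → [6, 11, 14, 18, 21, 22, 30, 39]

39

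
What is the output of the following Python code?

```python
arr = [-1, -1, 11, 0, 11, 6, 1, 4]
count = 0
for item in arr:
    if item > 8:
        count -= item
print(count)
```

item=-1: not >8
item=-1: not >8
item=11: >8, count = 0-11 = -11
item=0: not >8
item=11: >8, count = (-11)-11 = -22
item=6: not >8
item=1: not >8
item=4: not >8

-22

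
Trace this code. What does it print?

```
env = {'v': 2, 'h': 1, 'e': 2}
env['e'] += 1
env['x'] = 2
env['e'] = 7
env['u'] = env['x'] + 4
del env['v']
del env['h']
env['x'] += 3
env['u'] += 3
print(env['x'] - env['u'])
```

-4

env['e'] = 2+1 = 3 → {'v': 2, 'h': 1, 'e': 3}
env['x'] = 2 → {'v': 2, 'h': 1, 'e': 3, 'x': 2}
env['e'] = 7 → {'v': 2, 'h': 1, 'e': 7, 'x': 2}
env['u'] = env['x']+4 = 6 → {'v': 2, 'h': 1, 'e': 7, 'x': 2, 'u': 6}
del 'v' → {'h': 1, 'e': 7, 'x': 2, 'u': 6}
del 'h' → {'e': 7, 'x': 2, 'u': 6}
env['x'] = 2+3 = 5 → {'e': 7, 'x': 5, 'u': 6}
env['u'] = 6+3 = 9 → {'e': 7, 'x': 5, 'u': 9}
env['x']-env['u'] = 5-9 = -4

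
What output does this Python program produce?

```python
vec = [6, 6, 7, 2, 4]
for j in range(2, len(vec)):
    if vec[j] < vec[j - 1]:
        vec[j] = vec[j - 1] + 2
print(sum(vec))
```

39

j=2: 7>=6, unchanged → [6, 6, 7, 2, 4]
j=3: 2<7, vec[3] = 7+2 = 9 → [6, 6, 7, 9, 4]
j=4: 4<9, vec[4] = 9+2 = 11 → [6, 6, 7, 9, 11]
sum = 39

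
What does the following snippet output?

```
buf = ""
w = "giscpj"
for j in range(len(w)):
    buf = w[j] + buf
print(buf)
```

jpcsig

j=0: prepend 'g' → 'g'
j=1: prepend 'i' → 'ig'
j=2: prepend 's' → 'sig'
j=3: prepend 'c' → 'csig'
j=4: prepend 'p' → 'pcsig'
j=5: prepend 'j' → 'jpcsig'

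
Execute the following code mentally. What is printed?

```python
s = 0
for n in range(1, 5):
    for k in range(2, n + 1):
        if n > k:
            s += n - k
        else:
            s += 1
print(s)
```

7

n=2,k=2: not 2>2, s = 0+1 = 1
n=3,k=2: 3>2, s = 1+1 = 2
n=3,k=3: not 3>3, s = 2+1 = 3
n=4,k=2: 4>2, s = 3+2 = 5
n=4,k=3: 4>3, s = 5+1 = 6
n=4,k=4: not 4>4, s = 6+1 = 7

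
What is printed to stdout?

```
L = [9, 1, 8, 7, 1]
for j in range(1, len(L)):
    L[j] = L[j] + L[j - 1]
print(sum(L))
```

88

j=1: L[1] = 1+9 = 10 → [9, 10, 8, 7, 1]
j=2: L[2] = 8+10 = 18 → [9, 10, 18, 7, 1]
j=3: L[3] = 7+18 = 25 → [9, 10, 18, 25, 1]
j=4: L[4] = 1+25 = 26 → [9, 10, 18, 25, 26]
sum = 88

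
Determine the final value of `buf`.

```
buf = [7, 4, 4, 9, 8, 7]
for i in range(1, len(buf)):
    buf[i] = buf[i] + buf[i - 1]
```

i=1: buf[1] = 4+7 = 11 → [7, 11, 4, 9, 8, 7]
i=2: buf[2] = 4+11 = 15 → [7, 11, 15, 9, 8, 7]
i=3: buf[3] = 9+15 = 24 → [7, 11, 15, 24, 8, 7]
i=4: buf[4] = 8+24 = 32 → [7, 11, 15, 24, 32, 7]
i=5: buf[5] = 7+32 = 39 → [7, 11, 15, 24, 32, 39]

[7, 11, 15, 24, 32, 39]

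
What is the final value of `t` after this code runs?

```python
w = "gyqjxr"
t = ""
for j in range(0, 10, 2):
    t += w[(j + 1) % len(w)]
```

'yjryj'

j=0: add w[1]='y' → 'y'
j=2: add w[3]='j' → 'yj'
j=4: add w[5]='r' → 'yjr'
j=6: add w[1]='y' → 'yjry'
j=8: add w[3]='j' → 'yjryj'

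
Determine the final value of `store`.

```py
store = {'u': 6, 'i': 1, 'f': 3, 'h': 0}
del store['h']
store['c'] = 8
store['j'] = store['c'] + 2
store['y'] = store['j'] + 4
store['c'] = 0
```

del 'h' → {'u': 6, 'i': 1, 'f': 3}
store['c'] = 8 → {'u': 6, 'i': 1, 'f': 3, 'c': 8}
store['j'] = store['c']+2 = 10 → {'u': 6, 'i': 1, 'f': 3, 'c': 8, 'j': 10}
store['y'] = store['j']+4 = 14 → {'u': 6, 'i': 1, 'f': 3, 'c': 8, 'j': 10, 'y': 14}
store['c'] = 0 → {'u': 6, 'i': 1, 'f': 3, 'c': 0, 'j': 10, 'y': 14}

{'u': 6, 'i': 1, 'f': 3, 'c': 0, 'j': 10, 'y': 14}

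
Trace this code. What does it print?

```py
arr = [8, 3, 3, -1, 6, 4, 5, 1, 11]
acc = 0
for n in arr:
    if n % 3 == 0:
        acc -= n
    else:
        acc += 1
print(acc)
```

-6

n=8: not %3==0, acc = 0+1 = 1
n=3: %3==0, acc = 1-3 = -2
n=3: %3==0, acc = (-2)-3 = -5
n=-1: not %3==0, acc = (-5)+1 = -4
n=6: %3==0, acc = (-4)-6 = -10
n=4: not %3==0, acc = (-10)+1 = -9
n=5: not %3==0, acc = (-9)+1 = -8
n=1: not %3==0, acc = (-8)+1 = -7
n=11: not %3==0, acc = (-7)+1 = -6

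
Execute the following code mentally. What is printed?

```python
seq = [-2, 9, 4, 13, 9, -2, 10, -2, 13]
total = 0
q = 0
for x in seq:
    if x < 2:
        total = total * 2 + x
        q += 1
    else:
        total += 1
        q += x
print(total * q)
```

305

x=-2: <2, total = 0*2+(-2) = -2; q=1
x=9: not <2, total = (-2)+1 = -1; q=10
x=4: not <2, total = (-1)+1 = 0; q=14
x=13: not <2, total = 0+1 = 1; q=27
x=9: not <2, total = 1+1 = 2; q=36
x=-2: <2, total = 2*2+(-2) = 2; q=37
x=10: not <2, total = 2+1 = 3; q=47
x=-2: <2, total = 3*2+(-2) = 4; q=48
x=13: not <2, total = 4+1 = 5; q=61
total*q = 5*61 = 305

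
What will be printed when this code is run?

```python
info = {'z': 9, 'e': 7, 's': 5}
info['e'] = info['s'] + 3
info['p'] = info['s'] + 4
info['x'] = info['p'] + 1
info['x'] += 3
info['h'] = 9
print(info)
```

{'z': 9, 'e': 8, 's': 5, 'p': 9, 'x': 13, 'h': 9}

info['e'] = info['s']+3 = 8 → {'z': 9, 'e': 8, 's': 5}
info['p'] = info['s']+4 = 9 → {'z': 9, 'e': 8, 's': 5, 'p': 9}
info['x'] = info['p']+1 = 10 → {'z': 9, 'e': 8, 's': 5, 'p': 9, 'x': 10}
info['x'] = 10+3 = 13 → {'z': 9, 'e': 8, 's': 5, 'p': 9, 'x': 13}
info['h'] = 9 → {'z': 9, 'e': 8, 's': 5, 'p': 9, 'x': 13, 'h': 9}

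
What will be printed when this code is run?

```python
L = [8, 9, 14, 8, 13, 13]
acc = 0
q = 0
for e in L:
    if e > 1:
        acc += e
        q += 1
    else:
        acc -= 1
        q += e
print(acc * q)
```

390

e=8: >1, acc = 0+8 = 8; q=1
e=9: >1, acc = 8+9 = 17; q=2
e=14: >1, acc = 17+14 = 31; q=3
e=8: >1, acc = 31+8 = 39; q=4
e=13: >1, acc = 39+13 = 52; q=5
e=13: >1, acc = 52+13 = 65; q=6
acc*q = 65*6 = 390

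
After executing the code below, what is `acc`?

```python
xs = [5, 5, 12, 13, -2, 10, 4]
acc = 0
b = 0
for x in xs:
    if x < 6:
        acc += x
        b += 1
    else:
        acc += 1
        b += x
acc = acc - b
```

-24

x=5: <6, acc = 0+5 = 5; b=1
x=5: <6, acc = 5+5 = 10; b=2
x=12: not <6, acc = 10+1 = 11; b=14
x=13: not <6, acc = 11+1 = 12; b=27
x=-2: <6, acc = 12+(-2) = 10; b=28
x=10: not <6, acc = 10+1 = 11; b=38
x=4: <6, acc = 11+4 = 15; b=39
acc-b = 15-39 = -24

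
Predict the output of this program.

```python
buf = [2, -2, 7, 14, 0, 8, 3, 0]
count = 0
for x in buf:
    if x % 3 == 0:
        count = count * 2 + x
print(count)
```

6

x=2: not %3==0
x=-2: not %3==0
x=7: not %3==0
x=14: not %3==0
x=0: %3==0, count = 0*2+0 = 0
x=8: not %3==0
x=3: %3==0, count = 0*2+3 = 3
x=0: %3==0, count = 3*2+0 = 6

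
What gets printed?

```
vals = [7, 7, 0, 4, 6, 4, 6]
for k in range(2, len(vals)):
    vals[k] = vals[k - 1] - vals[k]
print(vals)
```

k=2: vals[2] = 7-0 = 7 → [7, 7, 7, 4, 6, 4, 6]
k=3: vals[3] = 7-4 = 3 → [7, 7, 7, 3, 6, 4, 6]
k=4: vals[4] = 3-6 = -3 → [7, 7, 7, 3, -3, 4, 6]
k=5: vals[5] = (-3)-4 = -7 → [7, 7, 7, 3, -3, -7, 6]
k=6: vals[6] = (-7)-6 = -13 → [7, 7, 7, 3, -3, -7, -13]

[7, 7, 7, 3, -3, -7, -13]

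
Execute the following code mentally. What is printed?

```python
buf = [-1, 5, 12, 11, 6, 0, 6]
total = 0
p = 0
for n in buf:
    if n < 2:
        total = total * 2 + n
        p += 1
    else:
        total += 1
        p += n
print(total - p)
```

-35

n=-1: <2, total = 0*2+(-1) = -1; p=1
n=5: not <2, total = (-1)+1 = 0; p=6
n=12: not <2, total = 0+1 = 1; p=18
n=11: not <2, total = 1+1 = 2; p=29
n=6: not <2, total = 2+1 = 3; p=35
n=0: <2, total = 3*2+0 = 6; p=36
n=6: not <2, total = 6+1 = 7; p=42
total-p = 7-42 = -35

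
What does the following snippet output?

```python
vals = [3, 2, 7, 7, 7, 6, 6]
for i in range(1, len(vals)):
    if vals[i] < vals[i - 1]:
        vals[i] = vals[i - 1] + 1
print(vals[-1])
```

9

i=1: 2<3, vals[1] = 3+1 = 4 → [3, 4, 7, 7, 7, 6, 6]
i=2: 7>=4, unchanged → [3, 4, 7, 7, 7, 6, 6]
i=3: 7>=7, unchanged → [3, 4, 7, 7, 7, 6, 6]
i=4: 7>=7, unchanged → [3, 4, 7, 7, 7, 6, 6]
i=5: 6<7, vals[5] = 7+1 = 8 → [3, 4, 7, 7, 7, 8, 6]
i=6: 6<8, vals[6] = 8+1 = 9 → [3, 4, 7, 7, 7, 8, 9]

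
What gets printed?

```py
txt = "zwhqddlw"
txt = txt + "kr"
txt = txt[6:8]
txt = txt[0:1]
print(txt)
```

+ 'kr' → 'zwhqddlwkr'
slice [6:8] → 'lw'
slice [0:1] → 'l'

l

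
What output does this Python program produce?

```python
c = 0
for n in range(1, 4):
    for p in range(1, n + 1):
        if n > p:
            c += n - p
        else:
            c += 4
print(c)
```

16

n=1,p=1: not 1>1, c = 0+4 = 4
n=2,p=1: 2>1, c = 4+1 = 5
n=2,p=2: not 2>2, c = 5+4 = 9
n=3,p=1: 3>1, c = 9+2 = 11
n=3,p=2: 3>2, c = 11+1 = 12
n=3,p=3: not 3>3, c = 12+4 = 16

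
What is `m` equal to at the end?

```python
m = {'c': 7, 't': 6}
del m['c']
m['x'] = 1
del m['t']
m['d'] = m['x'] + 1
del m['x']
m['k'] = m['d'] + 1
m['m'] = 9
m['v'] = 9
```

{'d': 2, 'k': 3, 'm': 9, 'v': 9}

del 'c' → {'t': 6}
m['x'] = 1 → {'t': 6, 'x': 1}
del 't' → {'x': 1}
m['d'] = m['x']+1 = 2 → {'x': 1, 'd': 2}
del 'x' → {'d': 2}
m['k'] = m['d']+1 = 3 → {'d': 2, 'k': 3}
m['m'] = 9 → {'d': 2, 'k': 3, 'm': 9}
m['v'] = 9 → {'d': 2, 'k': 3, 'm': 9, 'v': 9}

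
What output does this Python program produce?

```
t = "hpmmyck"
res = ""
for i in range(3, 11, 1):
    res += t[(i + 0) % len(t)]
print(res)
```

i=3: add t[3]='m' → 'm'
i=4: add t[4]='y' → 'my'
i=5: add t[5]='c' → 'myc'
i=6: add t[6]='k' → 'myck'
i=7: add t[0]='h' → 'myckh'
i=8: add t[1]='p' → 'myckhp'
i=9: add t[2]='m' → 'myckhpm'
i=10: add t[3]='m' → 'myckhpmm'

myckhpmm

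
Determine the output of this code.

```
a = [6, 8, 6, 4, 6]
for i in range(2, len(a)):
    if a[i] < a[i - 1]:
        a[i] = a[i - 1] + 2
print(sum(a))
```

50

i=2: 6<8, a[2] = 8+2 = 10 → [6, 8, 10, 4, 6]
i=3: 4<10, a[3] = 10+2 = 12 → [6, 8, 10, 12, 6]
i=4: 6<12, a[4] = 12+2 = 14 → [6, 8, 10, 12, 14]
sum = 50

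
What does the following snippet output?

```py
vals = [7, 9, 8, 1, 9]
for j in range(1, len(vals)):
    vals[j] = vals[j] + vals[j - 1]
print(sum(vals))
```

106

j=1: vals[1] = 9+7 = 16 → [7, 16, 8, 1, 9]
j=2: vals[2] = 8+16 = 24 → [7, 16, 24, 1, 9]
j=3: vals[3] = 1+24 = 25 → [7, 16, 24, 25, 9]
j=4: vals[4] = 9+25 = 34 → [7, 16, 24, 25, 34]
sum = 106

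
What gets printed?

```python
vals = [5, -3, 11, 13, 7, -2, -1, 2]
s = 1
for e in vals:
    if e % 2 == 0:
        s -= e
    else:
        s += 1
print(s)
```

7

e=5: not even, s = 1+1 = 2
e=-3: not even, s = 2+1 = 3
e=11: not even, s = 3+1 = 4
e=13: not even, s = 4+1 = 5
e=7: not even, s = 5+1 = 6
e=-2: even, s = 6-(-2) = 8
e=-1: not even, s = 8+1 = 9
e=2: even, s = 9-2 = 7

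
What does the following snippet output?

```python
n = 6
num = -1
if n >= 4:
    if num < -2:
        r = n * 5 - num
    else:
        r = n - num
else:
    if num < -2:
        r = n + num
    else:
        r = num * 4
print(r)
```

7

n=6, num=-1
n >= 4 is True; num < -2 is False
→ r = n - num = 7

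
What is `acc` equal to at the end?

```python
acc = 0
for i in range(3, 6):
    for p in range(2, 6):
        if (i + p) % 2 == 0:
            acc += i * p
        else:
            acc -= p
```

68

i=3,p=2: odd sum, acc = 0-2 = -2
i=3,p=3: even sum, acc = (-2)+9 = 7
i=3,p=4: odd sum, acc = 7-4 = 3
i=3,p=5: even sum, acc = 3+15 = 18
i=4,p=2: even sum, acc = 18+8 = 26
i=4,p=3: odd sum, acc = 26-3 = 23
i=4,p=4: even sum, acc = 23+16 = 39
i=4,p=5: odd sum, acc = 39-5 = 34
i=5,p=2: odd sum, acc = 34-2 = 32
i=5,p=3: even sum, acc = 32+15 = 47
i=5,p=4: odd sum, acc = 47-4 = 43
i=5,p=5: even sum, acc = 43+25 = 68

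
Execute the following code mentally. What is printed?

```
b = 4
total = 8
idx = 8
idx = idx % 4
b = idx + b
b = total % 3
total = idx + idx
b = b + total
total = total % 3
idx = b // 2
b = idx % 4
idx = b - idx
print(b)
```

idx = 8%4 = 0
b = 0+4 = 4
b = 8%3 = 2
total = 0+0 = 0
b = 2+0 = 2
total = 0%3 = 0
idx = 2//2 = 1
b = 1%4 = 1
idx = 1-1 = 0

1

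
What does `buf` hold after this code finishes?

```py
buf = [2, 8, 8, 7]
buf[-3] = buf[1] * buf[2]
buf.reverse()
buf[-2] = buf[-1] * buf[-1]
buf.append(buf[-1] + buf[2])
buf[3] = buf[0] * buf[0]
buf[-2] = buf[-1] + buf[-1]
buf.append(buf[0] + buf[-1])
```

buf[-3] = buf[1]*buf[2] = 8*8 = 64 → [2, 64, 8, 7]
reverse → [7, 8, 64, 2]
buf[-2] = buf[-1]*buf[-1] = 2*2 = 4 → [7, 8, 4, 2]
append buf[-1]+buf[2] = 2+4 = 6 → [7, 8, 4, 2, 6]
buf[3] = buf[0]*buf[0] = 7*7 = 49 → [7, 8, 4, 49, 6]
buf[-2] = buf[-1]+buf[-1] = 6+6 = 12 → [7, 8, 4, 12, 6]
append buf[0]+buf[-1] = 7+6 = 13 → [7, 8, 4, 12, 6, 13]

[7, 8, 4, 12, 6, 13]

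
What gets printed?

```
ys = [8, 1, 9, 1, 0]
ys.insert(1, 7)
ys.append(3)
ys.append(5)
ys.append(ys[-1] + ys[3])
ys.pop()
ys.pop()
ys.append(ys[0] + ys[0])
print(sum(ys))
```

insert 7 at 1 → [8, 7, 1, 9, 1, 0]
append 3 → [8, 7, 1, 9, 1, 0, 3]
append 5 → [8, 7, 1, 9, 1, 0, 3, 5]
append ys[-1]+ys[3] = 5+9 = 14 → [8, 7, 1, 9, 1, 0, 3, 5, 14]
pop() removes 14 → [8, 7, 1, 9, 1, 0, 3, 5]
pop() removes 5 → [8, 7, 1, 9, 1, 0, 3]
append ys[0]+ys[0] = 8+8 = 16 → [8, 7, 1, 9, 1, 0, 3, 16]
sum = 45

45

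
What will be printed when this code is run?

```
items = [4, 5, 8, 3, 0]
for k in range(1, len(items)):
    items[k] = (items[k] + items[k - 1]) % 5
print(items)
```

[4, 4, 2, 0, 0]

k=1: items[1] = (5+4)%5 = 4 → [4, 4, 8, 3, 0]
k=2: items[2] = (8+4)%5 = 2 → [4, 4, 2, 3, 0]
k=3: items[3] = (3+2)%5 = 0 → [4, 4, 2, 0, 0]
k=4: items[4] = (0+0)%5 = 0 → [4, 4, 2, 0, 0]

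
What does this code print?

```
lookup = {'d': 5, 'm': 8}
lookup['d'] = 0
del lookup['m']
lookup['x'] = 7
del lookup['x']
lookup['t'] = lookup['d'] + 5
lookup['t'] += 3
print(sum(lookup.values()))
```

lookup['d'] = 0 → {'d': 0, 'm': 8}
del 'm' → {'d': 0}
lookup['x'] = 7 → {'d': 0, 'x': 7}
del 'x' → {'d': 0}
lookup['t'] = lookup['d']+5 = 5 → {'d': 0, 't': 5}
lookup['t'] = 5+3 = 8 → {'d': 0, 't': 8}
sum of values = 8

8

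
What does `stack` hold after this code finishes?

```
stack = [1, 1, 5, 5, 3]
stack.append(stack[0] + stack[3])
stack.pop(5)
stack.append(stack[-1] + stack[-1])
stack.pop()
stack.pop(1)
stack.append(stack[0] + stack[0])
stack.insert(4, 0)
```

[1, 5, 5, 3, 0, 2]

append stack[0]+stack[3] = 1+5 = 6 → [1, 1, 5, 5, 3, 6]
pop(5) removes 6 → [1, 1, 5, 5, 3]
append stack[-1]+stack[-1] = 3+3 = 6 → [1, 1, 5, 5, 3, 6]
pop() removes 6 → [1, 1, 5, 5, 3]
pop(1) removes 1 → [1, 5, 5, 3]
append stack[0]+stack[0] = 1+1 = 2 → [1, 5, 5, 3, 2]
insert 0 at 4 → [1, 5, 5, 3, 0, 2]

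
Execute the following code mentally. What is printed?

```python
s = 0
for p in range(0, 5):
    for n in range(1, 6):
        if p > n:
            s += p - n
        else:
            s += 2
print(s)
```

p=0,n=1: not 0>1, s = 0+2 = 2
p=0,n=2: not 0>2, s = 2+2 = 4
p=0,n=3: not 0>3, s = 4+2 = 6
p=0,n=4: not 0>4, s = 6+2 = 8
p=0,n=5: not 0>5, s = 8+2 = 10
p=1,n=1: not 1>1, s = 10+2 = 12
p=1,n=2: not 1>2, s = 12+2 = 14
p=1,n=3: not 1>3, s = 14+2 = 16
p=1,n=4: not 1>4, s = 16+2 = 18
p=1,n=5: not 1>5, s = 18+2 = 20
p=2,n=1: 2>1, s = 20+1 = 21
p=2,n=2: not 2>2, s = 21+2 = 23
p=2,n=3: not 2>3, s = 23+2 = 25
p=2,n=4: not 2>4, s = 25+2 = 27
p=2,n=5: not 2>5, s = 27+2 = 29
p=3,n=1: 3>1, s = 29+2 = 31
p=3,n=2: 3>2, s = 31+1 = 32
p=3,n=3: not 3>3, s = 32+2 = 34
p=3,n=4: not 3>4, s = 34+2 = 36
p=3,n=5: not 3>5, s = 36+2 = 38
p=4,n=1: 4>1, s = 38+3 = 41
p=4,n=2: 4>2, s = 41+2 = 43
p=4,n=3: 4>3, s = 43+1 = 44
p=4,n=4: not 4>4, s = 44+2 = 46
p=4,n=5: not 4>5, s = 46+2 = 48

48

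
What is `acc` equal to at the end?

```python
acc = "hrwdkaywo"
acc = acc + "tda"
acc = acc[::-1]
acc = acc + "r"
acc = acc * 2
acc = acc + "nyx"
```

'adtowyakdwrhradtowyakdwrhrnyx'

+ 'tda' → 'hrwdkaywotda'
reverse → 'adtowyakdwrh'
+ 'r' → 'adtowyakdwrhr'
repeat ×2 → 'adtowyakdwrhradtowyakdwrhr'
+ 'nyx' → 'adtowyakdwrhradtowyakdwrhrnyx'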